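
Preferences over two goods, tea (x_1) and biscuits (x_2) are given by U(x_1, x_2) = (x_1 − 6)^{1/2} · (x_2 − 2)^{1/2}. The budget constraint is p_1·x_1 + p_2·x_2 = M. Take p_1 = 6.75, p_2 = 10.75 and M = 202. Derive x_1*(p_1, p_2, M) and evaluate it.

MRS = (x_2−2)/(x_1−6). Tangency with p_1/p_2 gives x_2−2 = (p_1/p_2)·(x_1−6).
Substituting into the budget: x_1* = 6 + 0.5·(M − 6·p_1 − 2·p_2)/p_1, and x_2* = 2 + 0.5·(…)/p_2.
Discretionary income = 202 − 6·6.75 − 2·10.75 = 140; x_1* = 6 + 0.5·140/6.75 = 16.3704.

x_1* = 16.3704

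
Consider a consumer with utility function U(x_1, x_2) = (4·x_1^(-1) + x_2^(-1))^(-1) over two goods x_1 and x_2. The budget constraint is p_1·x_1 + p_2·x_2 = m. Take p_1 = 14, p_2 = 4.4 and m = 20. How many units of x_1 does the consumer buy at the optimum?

x_1* = 1.1158

MU_x_1 ∝ 4·x_1^(-2), MU_x_2 ∝ x_2^(-2), so MRS = 4·(x_2/x_1)^(2) = p_1/p_2.
Solve for the ratio: x_2/x_1 = [(1/4)·p_1/p_2]^(0.5).
Substitute x_2 = (x_2/x_1)·x_1 into the budget: x_1* = m/(p_1 + p_2·(x_2/x_1)).
Numerically x_2/x_1 = 0.891883, so x_1* = 20/(14 + 4.4·0.891883) = 1.1158.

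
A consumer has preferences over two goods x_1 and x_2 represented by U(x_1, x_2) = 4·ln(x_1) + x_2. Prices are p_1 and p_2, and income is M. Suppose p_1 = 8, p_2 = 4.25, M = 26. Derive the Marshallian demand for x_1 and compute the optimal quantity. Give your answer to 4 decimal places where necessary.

x_1* = 2.125

MU_x_1 = 4/x_1, MU_x_2 = 1. Tangency: 4/x_1 = p_1/p_2.
So x_1*(p_1,p_2) = 4·p_2/p_1, independent of income; and x_2* = (M − 4·p_2)/p_2.
At the given prices: x_1* = 4·4.25/8 = 2.125.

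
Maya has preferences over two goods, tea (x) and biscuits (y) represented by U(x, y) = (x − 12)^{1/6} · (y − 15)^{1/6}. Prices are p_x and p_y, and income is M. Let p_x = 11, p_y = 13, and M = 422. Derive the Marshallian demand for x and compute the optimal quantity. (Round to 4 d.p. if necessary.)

This is Cobb-Douglas in (x−12, y−15): tangency gives 1/6·p_y·(y−15) = 1/6·p_x·(x−12).
After buying the subsistence bundle (12, 15), a share 0.5 of the remaining income goes to x: x* = 12 + 0.5·(M − 12p_x − 15p_y)/p_x.
Discretionary income = 422 − 12·11 − 15·13 = 95; x* = 12 + 0.5·95/11 = 16.3182.

x* = 16.3182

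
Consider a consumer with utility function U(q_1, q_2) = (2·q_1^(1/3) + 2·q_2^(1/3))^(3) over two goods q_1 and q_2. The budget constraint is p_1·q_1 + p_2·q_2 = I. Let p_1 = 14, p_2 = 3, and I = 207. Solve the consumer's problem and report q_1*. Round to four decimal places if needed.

q_1* = 4.6787

From the CES first-order condition, (q_2/q_1)^(2/3) = p_1/p_2.
Solve for the ratio: q_2/q_1 = [p_1/p_2]^(1.5).
With the ratio pinned down, the budget gives q_1* = I/(p_1 + p_2·(q_2/q_1)) and q_2* = (q_2/q_1)·q_1*.
Numerically q_2/q_1 = 10.081152, so q_1* = 207/(14 + 3·10.081152) = 4.6787.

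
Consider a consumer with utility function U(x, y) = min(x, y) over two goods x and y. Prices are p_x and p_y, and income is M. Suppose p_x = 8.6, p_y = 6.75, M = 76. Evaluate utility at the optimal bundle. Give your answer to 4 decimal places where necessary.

V = 4.9511

With perfect complements, no substitution: consume in ratio x:y = 1:1.
Budget: p_x·x + p_y·x = M, so (p_x + p_y)·x = M.
Demand: x*(p_x,p_y,M) = M/(p_x + p_y), y* = M/(p_x + p_y).
Here 8.6 + 6.75 = 15.35, giving x* = 4.9511 and y* = 4.9511.
Utility at the optimum: U(4.9511, 4.9511) = 4.9511.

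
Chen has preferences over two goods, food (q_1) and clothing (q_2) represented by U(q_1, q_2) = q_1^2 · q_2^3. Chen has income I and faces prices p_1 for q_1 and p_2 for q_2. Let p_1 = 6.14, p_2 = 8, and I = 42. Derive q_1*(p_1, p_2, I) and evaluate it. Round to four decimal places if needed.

q_1* = 2.7362

Demand: q_1*(p_1,p_2,I) = 0.4·I/p_1 and q_2* = 0.6·I/p_2.
At p_1=6.14, p_2=8, I=42: q_1* = 0.4·42/6.14 = 2.7362.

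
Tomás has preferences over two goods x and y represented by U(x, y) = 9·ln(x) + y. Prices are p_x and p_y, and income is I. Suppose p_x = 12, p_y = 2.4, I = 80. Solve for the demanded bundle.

At the given prices: x* = 9·2.4/12 = 1.8, and y* = 24.3333.

x* = 1.8, y* = 24.3333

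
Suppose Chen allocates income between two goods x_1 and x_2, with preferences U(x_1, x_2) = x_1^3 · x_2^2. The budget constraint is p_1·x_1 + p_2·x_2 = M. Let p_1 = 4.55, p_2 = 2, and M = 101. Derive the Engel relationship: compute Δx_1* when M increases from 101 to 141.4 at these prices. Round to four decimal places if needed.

MU_x_1/MU_x_2 = (3·x_2)/(2·x_1); tangency sets this equal to p_1/p_2.
So 3·p_2·x_2 = 2·p_1·x_1; combined with the budget, a share 0.6 of income goes to x_1.
Demand: x_1*(p_1,p_2,M) = 0.6·M/p_1 and x_2* = 0.4·M/p_2.
At p_1=4.55, p_2=2, M=101: x_1* = 0.6·101/4.55 = 13.3187.
At M' = 141.4: x_1* = 18.6462. Change: 18.6462 − 13.3187 = 5.3275.

Δx_1* = 5.3275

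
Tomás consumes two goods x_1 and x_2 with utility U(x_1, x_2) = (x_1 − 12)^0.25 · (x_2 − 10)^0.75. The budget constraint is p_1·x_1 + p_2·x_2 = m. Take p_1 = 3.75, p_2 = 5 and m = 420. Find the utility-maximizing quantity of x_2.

This is Cobb-Douglas in (x_1−12, x_2−10): tangency gives 0.25·p_2·(x_2−10) = 0.75·p_1·(x_1−12).
Substituting into the budget: x_1* = 12 + 0.25·(m − 12·p_1 − 10·p_2)/p_1, and x_2* = 10 + 0.75·(…)/p_2.
Discretionary income = 420 − 12·3.75 − 10·5 = 325; x_2* = 10 + 0.75·325/5 = 58.75.

x_2* = 58.75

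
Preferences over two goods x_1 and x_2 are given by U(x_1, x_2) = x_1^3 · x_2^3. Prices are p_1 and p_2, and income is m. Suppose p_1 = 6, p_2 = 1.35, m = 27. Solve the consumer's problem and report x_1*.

Tangency: MRS = x_2/x_1 = p_1/p_2.
So 3·p_2·x_2 = 3·p_1·x_1; combined with the budget, a share 0.5 of income goes to x_1.
Demand: x_1*(p_1,p_2,m) = 0.5·m/p_1 and x_2* = 0.5·m/p_2.
At p_1=6, p_2=1.35, m=27: x_1* = 0.5·27/6 = 2.25.

x_1* = 2.25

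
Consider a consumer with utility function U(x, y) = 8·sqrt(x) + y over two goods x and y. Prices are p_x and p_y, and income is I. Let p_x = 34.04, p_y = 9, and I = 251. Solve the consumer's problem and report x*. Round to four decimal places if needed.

x* = 1.1185

Utility is quasi-linear in y; the FOC for x is 4/√x = p_x/p_y.
Solve: √x = 4·p_y/p_x, so x*(p_x,p_y) = (4·p_y/p_x)², and y* = (I − p_x·x*)/p_y.
Plugging in: x* = (4·9/34.04)² = 1.1185.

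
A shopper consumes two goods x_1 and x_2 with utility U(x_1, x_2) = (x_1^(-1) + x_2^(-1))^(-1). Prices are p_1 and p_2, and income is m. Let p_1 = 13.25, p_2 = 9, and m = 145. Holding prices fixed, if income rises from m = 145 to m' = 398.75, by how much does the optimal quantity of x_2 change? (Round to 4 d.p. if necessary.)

MRS = MU_x_1/MU_x_2 = (x_2/x_1)^(2). Set equal to p_1/p_2.
Solve for the ratio: x_2/x_1 = [p_1/p_2]^(0.5).
Substitute x_2 = (x_2/x_1)·x_1 into the budget: x_1* = m/(p_1 + p_2·(x_2/x_1)).
Numerically x_2/x_1 = 1.213352, so x_1* = 145/(13.25 + 9·1.213352) = 5.9991 and x_2* = 1.213352·5.9991 = 7.2791.
At m' = 398.75: x_2* = 20.0174. Change: 20.0174 − 7.2791 = 12.7383.

Δx_2* = 12.7383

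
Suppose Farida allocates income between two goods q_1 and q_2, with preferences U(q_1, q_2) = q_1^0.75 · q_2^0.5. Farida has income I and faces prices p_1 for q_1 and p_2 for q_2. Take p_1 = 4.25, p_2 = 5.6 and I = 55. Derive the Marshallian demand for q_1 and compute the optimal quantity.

Demand: q_1*(p_1,p_2,I) = 0.6·I/p_1 and q_2* = 0.4·I/p_2.
At p_1=4.25, p_2=5.6, I=55: q_1* = 0.6·55/4.25 = 7.7647.

q_1* = 7.7647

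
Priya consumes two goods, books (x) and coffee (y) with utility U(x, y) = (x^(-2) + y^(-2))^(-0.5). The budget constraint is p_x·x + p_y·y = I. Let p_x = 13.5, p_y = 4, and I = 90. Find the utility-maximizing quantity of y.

MRS = MU_x/MU_y = (y/x)^(3). Set equal to p_x/p_y.
Hence y/x = (p_x/p_y)^(1/(3)), i.e. raised to the 1/3 power.
With the ratio pinned down, the budget gives x* = I/(p_x + p_y·(y/x)) and y* = (y/x)·x*.
Numerically y/x = 1.5, so x* = 90/(13.5 + 4·1.5) = 4.6154 and y* = 1.5·4.6154 = 6.9231.

y* = 6.9231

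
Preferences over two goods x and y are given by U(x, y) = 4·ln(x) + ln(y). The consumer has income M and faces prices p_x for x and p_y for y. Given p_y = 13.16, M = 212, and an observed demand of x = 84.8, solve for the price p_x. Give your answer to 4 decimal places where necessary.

p_x = 2

The MRS is 4·y/x. Set MRS = p_x/p_y.
So 4·p_y·y = p_x·x; combined with the budget, a share 0.8 of income goes to x.
Demand: x*(p_x,p_y,M) = 0.8·M/p_x and y* = 0.2·M/p_y.
Set x* = 84.8 in the demand function and solve for p_x: p_x = 2.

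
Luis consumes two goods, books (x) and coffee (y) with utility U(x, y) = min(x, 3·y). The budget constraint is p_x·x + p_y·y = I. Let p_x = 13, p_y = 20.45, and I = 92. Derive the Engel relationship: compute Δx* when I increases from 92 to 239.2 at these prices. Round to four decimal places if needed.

Δx* = 7.4281

With perfect complements, no substitution: consume in ratio x:y = 3:1.
Budget: p_x·x + p_y·(1/3)·x = I, so (3·p_x + p_y)·x = 3·I.
Demand: x*(p_x,p_y,I) = 3·I/(3·p_x + p_y), y* = I/(3·p_x + p_y).
Here 3·13 + 20.45 = 59.45, giving x* = 4.6426.
At I' = 239.2: x* = 12.0706. Change: 12.0706 − 4.6426 = 7.4281.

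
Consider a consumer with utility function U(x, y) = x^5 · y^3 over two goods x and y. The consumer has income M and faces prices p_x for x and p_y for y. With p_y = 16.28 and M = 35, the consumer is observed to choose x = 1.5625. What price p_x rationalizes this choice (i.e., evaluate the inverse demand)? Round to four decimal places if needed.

Tangency: MRS = (5/3)·y/x = p_x/p_y.
Rearranging, p_y·y = (3/5)·p_x·x. Substituting into the budget gives p_x·x·(1 + (3/5)) = M.
Demand: x*(p_x,p_y,M) = 0.625·M/p_x and y* = 0.375·M/p_y.
Set x* = 1.5625 in the demand function and solve for p_x: p_x = 14.

p_x = 14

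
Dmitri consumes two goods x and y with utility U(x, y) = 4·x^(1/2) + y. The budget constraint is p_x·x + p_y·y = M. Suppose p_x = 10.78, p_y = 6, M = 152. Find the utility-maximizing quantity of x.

x* = 1.2392

MU_x = 2/√x, MU_y = 1. Tangency: 2/√x = p_x/p_y.
Thus x* = (2·p_y/p_x)² — independent of M — with the rest of income spent on y.
Plugging in: x* = (2·6/10.78)² = 1.2392.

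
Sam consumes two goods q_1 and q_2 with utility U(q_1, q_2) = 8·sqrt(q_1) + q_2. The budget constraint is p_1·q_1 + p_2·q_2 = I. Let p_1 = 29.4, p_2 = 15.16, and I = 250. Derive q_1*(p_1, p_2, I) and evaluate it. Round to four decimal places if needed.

MU_q_1 = 4/√q_1, MU_q_2 = 1. Tangency: 4/√q_1 = p_1/p_2.
Solve: √q_1 = 4·p_2/p_1, so q_1*(p_1,p_2) = (4·p_2/p_1)², and q_2* = (I − p_1·q_1*)/p_2.
Plugging in: q_1* = (4·15.16/29.4)² = 4.2543.

q_1* = 4.2543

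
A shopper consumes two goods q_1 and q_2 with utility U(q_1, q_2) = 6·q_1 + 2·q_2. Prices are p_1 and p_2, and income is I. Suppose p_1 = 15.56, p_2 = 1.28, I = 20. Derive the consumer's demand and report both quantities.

q_1* = 0, q_2* = 15.625

Perfect substitutes: compare marginal utility per dollar. 6/p_1 vs 2/p_2 → 0.3856 vs 1.5625.
q_2 gives more utility per dollar, so spend all income on q_2: q_2* = I/p_2, q_1* = 0.
Numerically: q_1* = 0, q_2* = 15.625.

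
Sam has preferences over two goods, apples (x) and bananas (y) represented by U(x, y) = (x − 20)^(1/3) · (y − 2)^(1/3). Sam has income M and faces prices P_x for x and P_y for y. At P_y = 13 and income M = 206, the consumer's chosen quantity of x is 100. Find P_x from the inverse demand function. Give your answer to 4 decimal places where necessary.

P_x = 1

This is Cobb-Douglas in (x−20, y−2): tangency gives 1/3·P_y·(y−2) = 1/3·P_x·(x−20).
After buying the subsistence bundle (20, 2), a share 0.5 of the remaining income goes to x: x* = 20 + 0.5·(M − 20P_x − 2P_y)/P_x.
Set x* = 100 in the demand function and solve for P_x: P_x = 1.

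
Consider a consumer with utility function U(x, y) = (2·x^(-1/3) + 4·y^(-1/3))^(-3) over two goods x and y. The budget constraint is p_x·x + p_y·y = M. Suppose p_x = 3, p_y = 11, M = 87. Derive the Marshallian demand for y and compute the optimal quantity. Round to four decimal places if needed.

MRS = MU_x/MU_y = (1/2)·(y/x)^(4/3). Set equal to p_x/p_y.
Hence y/x = (2·p_x/p_y)^(1/(4/3)), i.e. raised to the 0.75 power.
Substitute y = (y/x)·x into the budget: x* = M/(p_x + p_y·(y/x)).
Numerically y/x = 0.634701, so x* = 87/(3 + 11·0.634701) = 8.7159 and y* = 0.634701·8.7159 = 5.532.

y* = 5.532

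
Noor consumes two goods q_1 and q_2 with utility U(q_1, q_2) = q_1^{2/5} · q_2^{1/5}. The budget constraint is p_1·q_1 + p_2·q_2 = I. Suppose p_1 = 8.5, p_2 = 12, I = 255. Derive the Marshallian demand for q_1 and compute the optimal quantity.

q_1* = 20

Tangency: MRS = 2·q_2/q_1 = p_1/p_2.
Rearranging, p_2·q_2 = (1/2)·p_1·q_1. Substituting into the budget gives p_1·q_1·(1 + (1/2)) = I.
Demand: q_1*(p_1,p_2,I) = 2/3·I/p_1 and q_2* = 1/3·I/p_2.
At p_1=8.5, p_2=12, I=255: q_1* = 2/3·255/8.5 = 20.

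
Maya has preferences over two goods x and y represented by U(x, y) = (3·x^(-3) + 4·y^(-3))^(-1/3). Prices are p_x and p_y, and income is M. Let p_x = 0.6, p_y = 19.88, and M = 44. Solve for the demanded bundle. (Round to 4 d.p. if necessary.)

Substitute y = (y/x)·x into the budget: x* = M/(p_x + p_y·(y/x)).
Numerically y/x = 0.447887, so x* = 44/(0.6 + 19.88·0.447887) = 4.6296 and y* = 0.447887·4.6296 = 2.0736.

x* = 4.6296, y* = 2.0736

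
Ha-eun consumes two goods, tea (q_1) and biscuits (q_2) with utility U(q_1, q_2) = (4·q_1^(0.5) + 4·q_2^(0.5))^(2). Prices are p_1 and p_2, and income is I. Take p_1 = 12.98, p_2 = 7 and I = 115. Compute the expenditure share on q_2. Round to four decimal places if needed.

share on q_2 = 0.6496

MRS = MU_q_1/MU_q_2 = (q_2/q_1)^(0.5). Set equal to p_1/p_2.
Solve for the ratio: q_2/q_1 = [p_1/p_2]^(2).
Substitute q_2 = (q_2/q_1)·q_1 into the budget: q_1* = I/(p_1 + p_2·(q_2/q_1)).
Numerically q_2/q_1 = 3.438376, so q_1* = 115/(12.98 + 7·3.438376) = 3.104 and q_2* = 3.438376·3.104 = 10.6728.
Expenditure on q_2: 7·10.6728 = 74.7097; share = 0.6496.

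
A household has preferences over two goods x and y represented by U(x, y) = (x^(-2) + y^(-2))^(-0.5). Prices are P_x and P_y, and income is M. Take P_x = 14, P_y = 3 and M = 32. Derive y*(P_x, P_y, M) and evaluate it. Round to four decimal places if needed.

y* = 2.8125

MRS = MU_x/MU_y = (y/x)^(3). Set equal to P_x/P_y.
Solve for the ratio: y/x = [P_x/P_y]^(1/3).
Substitute y = (y/x)·x into the budget: x* = M/(P_x + P_y·(y/x)).
Numerically y/x = 1.671099, so x* = 32/(14 + 3·1.671099) = 1.683 and y* = 1.671099·1.683 = 2.8125.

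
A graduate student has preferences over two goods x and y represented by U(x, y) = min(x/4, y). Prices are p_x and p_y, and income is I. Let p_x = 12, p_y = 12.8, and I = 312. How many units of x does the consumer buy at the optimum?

x* = 20.5263

With perfect complements, no substitution: consume in ratio x:y = 4:1.
Budget: p_x·x + p_y·(1/4)·x = I, so (4·p_x + p_y)·x = 4·I.
Demand: x*(p_x,p_y,I) = 4·I/(4·p_x + p_y), y* = I/(4·p_x + p_y).
Here 4·12 + 12.8 = 60.8, giving x* = 20.5263.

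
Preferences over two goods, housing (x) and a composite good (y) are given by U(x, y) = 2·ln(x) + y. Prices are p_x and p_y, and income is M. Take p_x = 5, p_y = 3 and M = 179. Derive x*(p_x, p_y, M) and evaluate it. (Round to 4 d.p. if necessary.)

x* = 1.2

So x*(p_x,p_y) = 2·p_y/p_x, independent of income; and y* = (M − 2·p_y)/p_y.
At the given prices: x* = 2·3/5 = 1.2.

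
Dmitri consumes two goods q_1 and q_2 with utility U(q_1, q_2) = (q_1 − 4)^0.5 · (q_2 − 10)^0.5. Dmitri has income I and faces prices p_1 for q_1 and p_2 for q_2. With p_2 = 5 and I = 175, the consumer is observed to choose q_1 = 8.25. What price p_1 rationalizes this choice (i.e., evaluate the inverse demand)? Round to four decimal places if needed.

MRS = (q_2−10)/(q_1−4). Tangency with p_1/p_2 gives q_2−10 = (p_1/p_2)·(q_1−4).
Substituting into the budget: q_1* = 4 + 0.5·(I − 4·p_1 − 10·p_2)/p_1, and q_2* = 10 + 0.5·(…)/p_2.
Set q_1* = 8.25 in the demand function and solve for p_1: p_1 = 10.

p_1 = 10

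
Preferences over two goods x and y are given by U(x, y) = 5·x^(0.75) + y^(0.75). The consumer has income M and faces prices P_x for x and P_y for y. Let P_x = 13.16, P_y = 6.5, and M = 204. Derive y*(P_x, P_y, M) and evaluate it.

y* = 0.4113

MU_x ∝ 5·x^(-0.25), MU_y ∝ y^(-0.25), so MRS = 5·(y/x)^(0.25) = P_x/P_y.
Hence y/x = ((1/5)·P_x/P_y)^(1/(0.25)), i.e. raised to the 4 power.
Substitute y = (y/x)·x into the budget: x* = M/(P_x + P_y·(y/x)).
Numerically y/x = 0.026884, so x* = 204/(13.16 + 6.5·0.026884) = 15.2984 and y* = 0.026884·15.2984 = 0.4113.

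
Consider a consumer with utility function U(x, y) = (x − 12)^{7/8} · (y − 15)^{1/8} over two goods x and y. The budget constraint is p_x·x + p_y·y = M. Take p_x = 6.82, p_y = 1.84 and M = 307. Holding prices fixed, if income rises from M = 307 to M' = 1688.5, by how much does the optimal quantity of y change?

This is Cobb-Douglas in (x−12, y−15): tangency gives 0.875·p_y·(y−15) = 0.125·p_x·(x−12).
After buying the subsistence bundle (12, 15), a share 0.875 of the remaining income goes to x: x* = 12 + 0.875·(M − 12p_x − 15p_y)/p_x.
Discretionary income = 307 − 12·6.82 − 15·1.84 = 197.56; y* = 15 + 0.125·197.56/1.84 = 28.4212.
At M' = 1688.5: y* = 122.2731. Change: 122.2731 − 28.4212 = 93.8519.

Δy* = 93.8519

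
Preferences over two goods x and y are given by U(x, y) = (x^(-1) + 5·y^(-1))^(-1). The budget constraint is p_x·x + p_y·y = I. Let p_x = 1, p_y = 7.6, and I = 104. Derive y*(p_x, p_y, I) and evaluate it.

Numerically y/x = 0.811107, so x* = 104/(1 + 7.6·0.811107) = 14.5162 and y* = 0.811107·14.5162 = 11.7742.

y* = 11.7742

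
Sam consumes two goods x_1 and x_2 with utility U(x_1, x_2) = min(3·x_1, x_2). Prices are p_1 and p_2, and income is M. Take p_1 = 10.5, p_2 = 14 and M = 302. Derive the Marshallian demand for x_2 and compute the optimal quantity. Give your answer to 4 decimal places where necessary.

x_2* = 17.2571

With perfect complements, no substitution: consume in ratio x_1:x_2 = 1:3.
Budget: p_1·x_1 + p_2·3·x_1 = M, so (p_1 + 3·p_2)·x_1 = M.
Demand: x_1*(p_1,p_2,M) = M/(p_1 + 3·p_2), x_2* = 3·M/(p_1 + 3·p_2).
Here 10.5 + 3·14 = 52.5, giving x_2* = 17.2571.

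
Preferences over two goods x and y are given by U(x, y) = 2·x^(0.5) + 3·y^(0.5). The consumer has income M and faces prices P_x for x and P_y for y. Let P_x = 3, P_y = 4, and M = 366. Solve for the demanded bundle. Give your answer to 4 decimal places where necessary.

Numerically y/x = 1.265625, so x* = 366/(3 + 4·1.265625) = 45.3953 and y* = 1.265625·45.3953 = 57.4535.

x* = 45.3953, y* = 57.4535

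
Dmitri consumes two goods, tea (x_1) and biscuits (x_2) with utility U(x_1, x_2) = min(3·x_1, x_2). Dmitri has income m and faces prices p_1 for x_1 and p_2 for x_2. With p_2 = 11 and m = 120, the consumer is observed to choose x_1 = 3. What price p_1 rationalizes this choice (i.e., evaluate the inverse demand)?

With perfect complements, no substitution: consume in ratio x_1:x_2 = 1:3.
Budget: p_1·x_1 + p_2·3·x_1 = m, so (p_1 + 3·p_2)·x_1 = m.
Demand: x_1*(p_1,p_2,m) = m/(p_1 + 3·p_2), x_2* = 3·m/(p_1 + 3·p_2).
Set x_1* = 3 in the demand function and solve for p_1: p_1 = 7.

p_1 = 7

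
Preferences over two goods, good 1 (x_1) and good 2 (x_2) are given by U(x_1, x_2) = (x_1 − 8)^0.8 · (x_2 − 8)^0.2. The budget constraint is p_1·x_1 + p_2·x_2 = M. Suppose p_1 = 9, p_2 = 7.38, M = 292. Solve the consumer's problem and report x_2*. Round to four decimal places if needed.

x_2* = 12.3621

This is Cobb-Douglas in (x_1−8, x_2−8): tangency gives 0.8·p_2·(x_2−8) = 0.2·p_1·(x_1−8).
Substituting into the budget: x_1* = 8 + 0.8·(M − 8·p_1 − 8·p_2)/p_1, and x_2* = 8 + 0.2·(…)/p_2.
Discretionary income = 292 − 8·9 − 8·7.38 = 160.96; x_2* = 8 + 0.2·160.96/7.38 = 12.3621.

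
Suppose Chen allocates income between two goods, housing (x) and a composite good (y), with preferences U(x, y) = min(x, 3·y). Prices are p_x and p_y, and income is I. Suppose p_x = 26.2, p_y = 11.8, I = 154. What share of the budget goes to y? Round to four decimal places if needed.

share on y = 0.1305

Demand: x*(p_x,p_y,I) = 3·I/(3·p_x + p_y), y* = I/(3·p_x + p_y).
Here 3·26.2 + 11.8 = 90.4, giving x* = 5.1106 and y* = 1.7035.
Expenditure on y: 11.8·1.7035 = 20.1018; share = 0.1305.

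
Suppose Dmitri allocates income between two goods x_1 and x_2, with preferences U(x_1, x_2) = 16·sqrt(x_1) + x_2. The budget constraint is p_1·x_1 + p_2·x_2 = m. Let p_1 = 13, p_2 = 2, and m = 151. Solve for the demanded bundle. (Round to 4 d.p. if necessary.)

Utility is quasi-linear in x_2; the FOC for x_1 is 8/√x_1 = p_1/p_2.
Solve: √x_1 = 8·p_2/p_1, so x_1*(p_1,p_2) = (8·p_2/p_1)², and x_2* = (m − p_1·x_1*)/p_2.
Plugging in: x_1* = (8·2/13)² = 1.5148, x_2* = 65.6538.

x_1* = 1.5148, x_2* = 65.6538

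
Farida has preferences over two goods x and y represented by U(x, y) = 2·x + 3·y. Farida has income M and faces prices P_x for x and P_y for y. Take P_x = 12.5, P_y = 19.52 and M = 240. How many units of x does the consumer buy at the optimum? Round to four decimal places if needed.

x* = 19.2

Perfect substitutes: compare marginal utility per dollar. 2/P_x vs 3/P_y → 0.16 vs 0.1537.
x gives more utility per dollar, so spend all income on x: x* = M/P_x, y* = 0.
Numerically: x* = 19.2, y* = 0.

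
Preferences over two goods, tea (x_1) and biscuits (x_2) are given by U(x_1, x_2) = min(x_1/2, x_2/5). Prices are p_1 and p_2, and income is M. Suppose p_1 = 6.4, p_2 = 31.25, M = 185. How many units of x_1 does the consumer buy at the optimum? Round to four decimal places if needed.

x_1* = 2.1887

Leontief preferences: the optimum is at the kink where x_1/2 = x_2/5, i.e. x_2 = (5/2)·x_1.
Budget: p_1·x_1 + p_2·(5/2)·x_1 = M, so (2·p_1 + 5·p_2)·x_1 = 2·M.
Demand: x_1*(p_1,p_2,M) = 2·M/(2·p_1 + 5·p_2), x_2* = 5·M/(2·p_1 + 5·p_2).
Here 2·6.4 + 5·31.25 = 169.05, giving x_1* = 2.1887.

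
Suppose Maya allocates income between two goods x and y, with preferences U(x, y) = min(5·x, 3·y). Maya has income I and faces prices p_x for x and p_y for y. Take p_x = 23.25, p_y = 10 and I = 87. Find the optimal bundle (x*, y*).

x* = 2.1795, y* = 3.6326

Demand: x*(p_x,p_y,I) = 3·I/(3·p_x + 5·p_y), y* = 5·I/(3·p_x + 5·p_y).
Here 3·23.25 + 5·10 = 119.75, giving x* = 2.1795 and y* = 3.6326.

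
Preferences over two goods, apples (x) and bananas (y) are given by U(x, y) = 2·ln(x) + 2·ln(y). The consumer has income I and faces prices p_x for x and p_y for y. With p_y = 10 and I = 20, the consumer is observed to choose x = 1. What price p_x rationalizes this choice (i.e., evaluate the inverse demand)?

p_x = 10

Tangency: MRS = y/x = p_x/p_y.
So 2·p_y·y = 2·p_x·x; combined with the budget, a share 0.5 of income goes to x.
Demand: x*(p_x,p_y,I) = 0.5·I/p_x and y* = 0.5·I/p_y.
Set x* = 1 in the demand function and solve for p_x: p_x = 10.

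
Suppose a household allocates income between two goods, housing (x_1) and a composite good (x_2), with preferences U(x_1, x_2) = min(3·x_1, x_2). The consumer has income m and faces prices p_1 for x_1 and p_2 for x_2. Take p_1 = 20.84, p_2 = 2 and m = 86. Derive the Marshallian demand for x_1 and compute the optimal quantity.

With perfect complements, no substitution: consume in ratio x_1:x_2 = 1:3.
Budget: p_1·x_1 + p_2·3·x_1 = m, so (p_1 + 3·p_2)·x_1 = m.
Demand: x_1*(p_1,p_2,m) = m/(p_1 + 3·p_2), x_2* = 3·m/(p_1 + 3·p_2).
Here 20.84 + 3·2 = 26.84, giving x_1* = 3.2042.

x_1* = 3.2042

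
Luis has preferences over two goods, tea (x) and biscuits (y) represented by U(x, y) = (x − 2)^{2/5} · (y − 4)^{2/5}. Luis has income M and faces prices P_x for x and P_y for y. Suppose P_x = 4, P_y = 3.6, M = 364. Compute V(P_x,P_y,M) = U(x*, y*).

V = 21.0206

MRS = (y−4)/(x−2). Tangency with P_x/P_y gives y−4 = (P_x/P_y)·(x−2).
Substituting into the budget: x* = 2 + 0.5·(M − 2·P_x − 4·P_y)/P_x, and y* = 4 + 0.5·(…)/P_y.
Discretionary income = 364 − 2·4 − 4·3.6 = 341.6; x* = 2 + 0.5·341.6/4 = 44.7; y* = 4 + 0.5·341.6/3.6 = 51.4444.
Utility at the optimum: U(44.7, 51.4444) = 21.0206.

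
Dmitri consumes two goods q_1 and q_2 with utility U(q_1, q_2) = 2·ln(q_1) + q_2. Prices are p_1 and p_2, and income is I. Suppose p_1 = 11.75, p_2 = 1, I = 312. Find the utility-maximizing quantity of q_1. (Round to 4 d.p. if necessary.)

Set MRS = p_1/p_2: (2/q_1)/1 = p_1/p_2.
So q_1*(p_1,p_2) = 2·p_2/p_1, independent of income; and q_2* = (I − 2·p_2)/p_2.
At the given prices: q_1* = 2·1/11.75 = 0.1702.

q_1* = 0.1702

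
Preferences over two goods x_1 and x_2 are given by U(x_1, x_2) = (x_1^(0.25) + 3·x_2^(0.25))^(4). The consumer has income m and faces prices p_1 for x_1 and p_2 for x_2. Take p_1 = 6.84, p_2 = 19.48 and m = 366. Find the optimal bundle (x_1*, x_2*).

x_1* = 13.204, x_2* = 14.1522

With the ratio pinned down, the budget gives x_1* = m/(p_1 + p_2·(x_2/x_1)) and x_2* = (x_2/x_1)·x_1*.
Numerically x_2/x_1 = 1.07181, so x_1* = 366/(6.84 + 19.48·1.07181) = 13.204 and x_2* = 1.07181·13.204 = 14.1522.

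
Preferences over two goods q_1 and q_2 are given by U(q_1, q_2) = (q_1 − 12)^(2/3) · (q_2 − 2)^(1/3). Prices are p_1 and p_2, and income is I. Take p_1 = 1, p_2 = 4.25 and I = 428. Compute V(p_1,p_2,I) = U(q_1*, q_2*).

V = 133.1159

MRS = 2·(q_2−2)/(q_1−12). Tangency with p_1/p_2 gives q_2−2 = (1/2)·(p_1/p_2)·(q_1−12).
Substituting into the budget: q_1* = 12 + 2/3·(I − 12·p_1 − 2·p_2)/p_1, and q_2* = 2 + 1/3·(…)/p_2.
Discretionary income = 428 − 12·1 − 2·4.25 = 407.5; q_1* = 12 + 2/3·407.5/1 = 283.6667; q_2* = 2 + 1/3·407.5/4.25 = 33.9608.
Utility at the optimum: U(283.6667, 33.9608) = 133.1159.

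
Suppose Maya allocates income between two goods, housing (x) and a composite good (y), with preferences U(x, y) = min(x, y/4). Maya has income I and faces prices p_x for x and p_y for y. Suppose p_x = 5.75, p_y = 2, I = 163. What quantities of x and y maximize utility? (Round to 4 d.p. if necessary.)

x* = 11.8545, y* = 47.4182

Here 5.75 + 4·2 = 13.75, giving x* = 11.8545 and y* = 47.4182.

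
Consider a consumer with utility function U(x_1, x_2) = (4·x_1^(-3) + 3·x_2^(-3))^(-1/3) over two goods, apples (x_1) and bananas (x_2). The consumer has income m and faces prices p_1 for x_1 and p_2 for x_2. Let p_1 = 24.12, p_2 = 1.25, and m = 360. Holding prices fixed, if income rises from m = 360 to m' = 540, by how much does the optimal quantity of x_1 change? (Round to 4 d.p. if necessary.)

Δx_1* = 6.7776

With the ratio pinned down, the budget gives x_1* = m/(p_1 + p_2·(x_2/x_1)) and x_2* = (x_2/x_1)·x_1*.
Numerically x_2/x_1 = 1.950438, so x_1* = 360/(24.12 + 1.25·1.950438) = 13.5552.
At m' = 540: x_1* = 20.3328. Change: 20.3328 − 13.5552 = 6.7776.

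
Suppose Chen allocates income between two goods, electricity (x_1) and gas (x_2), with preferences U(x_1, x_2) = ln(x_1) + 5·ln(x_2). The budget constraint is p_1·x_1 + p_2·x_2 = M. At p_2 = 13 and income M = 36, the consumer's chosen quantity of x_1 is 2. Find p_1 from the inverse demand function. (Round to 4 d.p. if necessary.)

p_1 = 3

Tangency: MRS = (1/5)·x_2/x_1 = p_1/p_2.
So p_2·x_2 = 5·p_1·x_1; combined with the budget, a share 1/6 of income goes to x_1.
Demand: x_1*(p_1,p_2,M) = 1/6·M/p_1 and x_2* = 5/6·M/p_2.
Set x_1* = 2 in the demand function and solve for p_1: p_1 = 3.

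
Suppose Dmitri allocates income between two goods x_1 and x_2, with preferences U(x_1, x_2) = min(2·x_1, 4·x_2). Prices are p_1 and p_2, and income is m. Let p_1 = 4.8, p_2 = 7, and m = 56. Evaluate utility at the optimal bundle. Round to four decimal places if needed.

Here 4·4.8 + 2·7 = 33.2, giving x_1* = 6.747 and x_2* = 3.3735.
Utility at the optimum: U(6.747, 3.3735) = 13.494.

V = 13.494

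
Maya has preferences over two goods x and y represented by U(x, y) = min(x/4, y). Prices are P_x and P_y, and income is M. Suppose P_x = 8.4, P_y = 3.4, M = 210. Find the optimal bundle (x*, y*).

Leontief preferences: the optimum is at the kink where x/4 = y/1, i.e. y = (1/4)·x.
Budget: P_x·x + P_y·(1/4)·x = M, so (4·P_x + P_y)·x = 4·M.
Demand: x*(P_x,P_y,M) = 4·M/(4·P_x + P_y), y* = M/(4·P_x + P_y).
Here 4·8.4 + 3.4 = 37, giving x* = 22.7027 and y* = 5.6757.

x* = 22.7027, y* = 5.6757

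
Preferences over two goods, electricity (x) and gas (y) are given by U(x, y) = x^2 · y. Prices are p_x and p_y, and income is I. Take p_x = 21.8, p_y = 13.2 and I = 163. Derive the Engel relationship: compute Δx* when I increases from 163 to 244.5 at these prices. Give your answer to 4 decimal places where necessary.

Demand: x*(p_x,p_y,I) = 2/3·I/p_x and y* = 1/3·I/p_y.
At p_x=21.8, p_y=13.2, I=163: x* = 2/3·163/21.8 = 4.9847.
At I' = 244.5: x* = 7.4771. Change: 7.4771 − 4.9847 = 2.4924.

Δx* = 2.4924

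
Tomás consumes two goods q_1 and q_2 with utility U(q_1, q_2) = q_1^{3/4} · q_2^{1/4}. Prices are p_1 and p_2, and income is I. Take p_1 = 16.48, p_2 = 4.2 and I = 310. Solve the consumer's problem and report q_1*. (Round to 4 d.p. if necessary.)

Tangency: MRS = 3·q_2/q_1 = p_1/p_2.
So 0.75·p_2·q_2 = 0.25·p_1·q_1; combined with the budget, a share 0.75 of income goes to q_1.
Demand: q_1*(p_1,p_2,I) = 0.75·I/p_1 and q_2* = 0.25·I/p_2.
At p_1=16.48, p_2=4.2, I=310: q_1* = 0.75·310/16.48 = 14.108.

q_1* = 14.108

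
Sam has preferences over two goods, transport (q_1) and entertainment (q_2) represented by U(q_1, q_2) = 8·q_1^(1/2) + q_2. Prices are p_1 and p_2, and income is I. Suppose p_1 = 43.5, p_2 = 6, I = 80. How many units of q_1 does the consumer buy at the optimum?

q_1* = 0.3044

Utility is quasi-linear in q_2; the FOC for q_1 is 4/√q_1 = p_1/p_2.
Thus q_1* = (4·p_2/p_1)² — independent of I — with the rest of income spent on q_2.
Plugging in: q_1* = (4·6/43.5)² = 0.3044.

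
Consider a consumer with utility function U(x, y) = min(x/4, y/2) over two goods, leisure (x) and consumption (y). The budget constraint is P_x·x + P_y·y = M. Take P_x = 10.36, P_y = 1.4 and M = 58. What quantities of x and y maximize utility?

With perfect complements, no substitution: consume in ratio x:y = 4:2.
Budget: P_x·x + P_y·(1/2)·x = M, so (4·P_x + 2·P_y)·x = 4·M.
Demand: x*(P_x,P_y,M) = 4·M/(4·P_x + 2·P_y), y* = 2·M/(4·P_x + 2·P_y).
Here 4·10.36 + 2·1.4 = 44.24, giving x* = 5.2441 and y* = 2.6221.

x* = 5.2441, y* = 2.6221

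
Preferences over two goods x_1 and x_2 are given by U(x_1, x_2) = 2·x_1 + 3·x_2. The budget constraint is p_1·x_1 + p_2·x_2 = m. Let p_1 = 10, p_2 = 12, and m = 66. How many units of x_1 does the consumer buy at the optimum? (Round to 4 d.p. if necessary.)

Perfect substitutes: compare marginal utility per dollar. 2/p_1 vs 3/p_2 → 0.2 vs 0.25.
x_2 gives more utility per dollar, so spend all income on x_2: x_2* = m/p_2, x_1* = 0.
Numerically: x_1* = 0, x_2* = 5.5.

x_1* = 0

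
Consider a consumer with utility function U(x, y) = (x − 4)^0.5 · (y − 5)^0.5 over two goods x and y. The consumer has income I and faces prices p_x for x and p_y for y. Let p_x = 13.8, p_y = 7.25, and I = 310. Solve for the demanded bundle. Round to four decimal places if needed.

x* = 11.9185, y* = 20.0724

This is Cobb-Douglas in (x−4, y−5): tangency gives 0.5·p_y·(y−5) = 0.5·p_x·(x−4).
Substituting into the budget: x* = 4 + 0.5·(I − 4·p_x − 5·p_y)/p_x, and y* = 5 + 0.5·(…)/p_y.
Discretionary income = 310 − 4·13.8 − 5·7.25 = 218.55; x* = 4 + 0.5·218.55/13.8 = 11.9185; y* = 5 + 0.5·218.55/7.25 = 20.0724.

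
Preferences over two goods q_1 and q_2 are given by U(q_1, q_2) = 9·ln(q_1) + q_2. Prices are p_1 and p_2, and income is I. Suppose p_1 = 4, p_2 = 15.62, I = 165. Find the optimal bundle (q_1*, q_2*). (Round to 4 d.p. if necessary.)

q_1* = 35.145, q_2* = 1.5634

MU_q_1 = 9/q_1, MU_q_2 = 1. Tangency: 9/q_1 = p_1/p_2.
So q_1*(p_1,p_2) = 9·p_2/p_1, independent of income; and q_2* = (I − 9·p_2)/p_2.
At the given prices: q_1* = 9·15.62/4 = 35.145, and q_2* = 1.5634.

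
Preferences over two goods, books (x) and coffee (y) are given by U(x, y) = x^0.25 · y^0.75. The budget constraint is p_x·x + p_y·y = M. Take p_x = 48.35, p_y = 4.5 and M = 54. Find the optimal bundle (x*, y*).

x* = 0.2792, y* = 9

The MRS is (1/3)·y/x. Set MRS = p_x/p_y.
Rearranging, p_y·y = 3·p_x·x. Substituting into the budget gives p_x·x·(1 + 3) = M.
Demand: x*(p_x,p_y,M) = 0.25·M/p_x and y* = 0.75·M/p_y.
At p_x=48.35, p_y=4.5, M=54: x* = 0.25·54/48.35 = 0.2792, y* = 9.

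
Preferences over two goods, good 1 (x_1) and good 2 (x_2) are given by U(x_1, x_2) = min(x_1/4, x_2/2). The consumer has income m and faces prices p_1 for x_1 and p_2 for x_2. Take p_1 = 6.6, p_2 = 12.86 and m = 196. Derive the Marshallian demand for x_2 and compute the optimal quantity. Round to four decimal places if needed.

x_2* = 7.5211

With perfect complements, no substitution: consume in ratio x_1:x_2 = 4:2.
Budget: p_1·x_1 + p_2·(1/2)·x_1 = m, so (4·p_1 + 2·p_2)·x_1 = 4·m.
Demand: x_1*(p_1,p_2,m) = 4·m/(4·p_1 + 2·p_2), x_2* = 2·m/(4·p_1 + 2·p_2).
Here 4·6.6 + 2·12.86 = 52.12, giving x_2* = 7.5211.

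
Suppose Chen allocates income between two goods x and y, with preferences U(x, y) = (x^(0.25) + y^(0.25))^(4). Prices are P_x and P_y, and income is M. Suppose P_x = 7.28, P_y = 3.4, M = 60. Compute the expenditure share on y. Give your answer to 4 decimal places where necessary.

From the CES first-order condition, (y/x)^(0.75) = P_x/P_y.
Hence y/x = (P_x/P_y)^(1/(0.75)), i.e. raised to the 4/3 power.
With the ratio pinned down, the budget gives x* = M/(P_x + P_y·(y/x)) and y* = (y/x)·x*.
Numerically y/x = 2.759751, so x* = 60/(7.28 + 3.4·2.759751) = 3.6008 and y* = 2.759751·3.6008 = 9.9372.
Expenditure on y: 3.4·9.9372 = 33.7865; share = 0.5631.

share on y = 0.5631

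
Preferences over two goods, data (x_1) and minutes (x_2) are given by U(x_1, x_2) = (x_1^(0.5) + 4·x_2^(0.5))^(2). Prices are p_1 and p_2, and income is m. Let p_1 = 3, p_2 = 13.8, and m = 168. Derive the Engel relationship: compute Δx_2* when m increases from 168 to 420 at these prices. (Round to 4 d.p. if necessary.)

With the ratio pinned down, the budget gives x_1* = m/(p_1 + p_2·(x_2/x_1)) and x_2* = (x_2/x_1)·x_1*.
Numerically x_2/x_1 = 0.756144, so x_1* = 168/(3 + 13.8·0.756144) = 12.5049 and x_2* = 0.756144·12.5049 = 9.4555.
At m' = 420: x_2* = 23.6387. Change: 23.6387 − 9.4555 = 14.1832.

Δx_2* = 14.1832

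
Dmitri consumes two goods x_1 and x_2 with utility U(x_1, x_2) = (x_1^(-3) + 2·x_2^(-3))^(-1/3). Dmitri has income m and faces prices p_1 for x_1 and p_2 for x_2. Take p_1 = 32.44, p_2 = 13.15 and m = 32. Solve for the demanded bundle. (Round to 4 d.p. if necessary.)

Substitute x_2 = (x_2/x_1)·x_1 into the budget: x_1* = m/(p_1 + p_2·(x_2/x_1)).
Numerically x_2/x_1 = 1.490377, so x_1* = 32/(32.44 + 13.15·1.490377) = 0.6149 and x_2* = 1.490377·0.6149 = 0.9165.

x_1* = 0.6149, x_2* = 0.9165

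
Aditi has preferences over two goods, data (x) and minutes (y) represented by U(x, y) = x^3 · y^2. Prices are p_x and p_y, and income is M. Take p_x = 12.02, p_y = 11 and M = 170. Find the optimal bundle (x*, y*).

x* = 8.4859, y* = 6.1818

Tangency: MRS = (3/2)·y/x = p_x/p_y.
Rearranging, p_y·y = (2/3)·p_x·x. Substituting into the budget gives p_x·x·(1 + (2/3)) = M.
Demand: x*(p_x,p_y,M) = 0.6·M/p_x and y* = 0.4·M/p_y.
At p_x=12.02, p_y=11, M=170: x* = 0.6·170/12.02 = 8.4859, y* = 6.1818.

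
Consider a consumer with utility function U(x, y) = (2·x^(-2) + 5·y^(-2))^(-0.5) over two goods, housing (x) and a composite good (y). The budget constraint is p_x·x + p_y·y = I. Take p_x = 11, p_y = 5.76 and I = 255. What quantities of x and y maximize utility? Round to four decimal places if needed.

x* = 12.3194, y* = 20.7441

MRS = MU_x/MU_y = (2/5)·(y/x)^(3). Set equal to p_x/p_y.
Solve for the ratio: y/x = [(5/2)·p_x/p_y]^(1/3).
With the ratio pinned down, the budget gives x* = I/(p_x + p_y·(y/x)) and y* = (y/x)·x*.
Numerically y/x = 1.68385, so x* = 255/(11 + 5.76·1.68385) = 12.3194 and y* = 1.68385·12.3194 = 20.7441.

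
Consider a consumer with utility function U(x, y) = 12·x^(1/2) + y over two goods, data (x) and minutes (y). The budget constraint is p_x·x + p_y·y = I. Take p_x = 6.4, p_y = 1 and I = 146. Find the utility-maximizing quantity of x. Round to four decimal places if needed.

MU_x = 6/√x, MU_y = 1. Tangency: 6/√x = p_x/p_y.
Thus x* = (6·p_y/p_x)² — independent of I — with the rest of income spent on y.
Plugging in: x* = (6·1/6.4)² = 0.8789.

x* = 0.8789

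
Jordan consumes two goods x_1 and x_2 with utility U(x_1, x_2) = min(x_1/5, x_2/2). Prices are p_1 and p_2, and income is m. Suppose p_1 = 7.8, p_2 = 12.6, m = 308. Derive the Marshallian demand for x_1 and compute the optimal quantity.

Leontief preferences: the optimum is at the kink where x_1/5 = x_2/2, i.e. x_2 = (2/5)·x_1.
Budget: p_1·x_1 + p_2·(2/5)·x_1 = m, so (5·p_1 + 2·p_2)·x_1 = 5·m.
Demand: x_1*(p_1,p_2,m) = 5·m/(5·p_1 + 2·p_2), x_2* = 2·m/(5·p_1 + 2·p_2).
Here 5·7.8 + 2·12.6 = 64.2, giving x_1* = 23.9875.

x_1* = 23.9875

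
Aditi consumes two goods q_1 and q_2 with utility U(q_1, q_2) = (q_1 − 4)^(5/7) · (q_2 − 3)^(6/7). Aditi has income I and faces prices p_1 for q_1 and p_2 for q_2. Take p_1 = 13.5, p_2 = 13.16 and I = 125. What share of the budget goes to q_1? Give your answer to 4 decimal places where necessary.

share on q_1 = 0.5466

After buying the subsistence bundle (4, 3), a share 5/11 of the remaining income goes to q_1: q_1* = 4 + 5/11·(I − 4p_1 − 3p_2)/p_1.
Discretionary income = 125 − 4·13.5 − 3·13.16 = 31.52; q_1* = 4 + 5/11·31.52/13.5 = 5.0613; q_2* = 3 + 6/11·31.52/13.16 = 4.3064.
Expenditure on q_1: 13.5·5.0613 = 68.3273; share = 0.5466.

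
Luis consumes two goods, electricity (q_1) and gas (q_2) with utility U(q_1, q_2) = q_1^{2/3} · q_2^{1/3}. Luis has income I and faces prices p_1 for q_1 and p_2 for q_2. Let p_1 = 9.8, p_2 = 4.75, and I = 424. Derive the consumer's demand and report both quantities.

q_1* = 28.8435, q_2* = 29.7544

The MRS is 2·q_2/q_1. Set MRS = p_1/p_2.
Rearranging, p_2·q_2 = (1/2)·p_1·q_1. Substituting into the budget gives p_1·q_1·(1 + (1/2)) = I.
Demand: q_1*(p_1,p_2,I) = 2/3·I/p_1 and q_2* = 1/3·I/p_2.
At p_1=9.8, p_2=4.75, I=424: q_1* = 2/3·424/9.8 = 28.8435, q_2* = 29.7544.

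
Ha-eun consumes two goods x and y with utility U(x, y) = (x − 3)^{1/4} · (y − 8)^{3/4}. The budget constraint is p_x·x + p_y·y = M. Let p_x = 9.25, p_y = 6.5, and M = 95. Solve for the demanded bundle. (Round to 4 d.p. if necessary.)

x* = 3.4122, y* = 9.7596

MRS = (1/3)·(y−8)/(x−3). Tangency with p_x/p_y gives y−8 = 3·(p_x/p_y)·(x−3).
Substituting into the budget: x* = 3 + 0.25·(M − 3·p_x − 8·p_y)/p_x, and y* = 8 + 0.75·(…)/p_y.
Discretionary income = 95 − 3·9.25 − 8·6.5 = 15.25; x* = 3 + 0.25·15.25/9.25 = 3.4122; y* = 8 + 0.75·15.25/6.5 = 9.7596.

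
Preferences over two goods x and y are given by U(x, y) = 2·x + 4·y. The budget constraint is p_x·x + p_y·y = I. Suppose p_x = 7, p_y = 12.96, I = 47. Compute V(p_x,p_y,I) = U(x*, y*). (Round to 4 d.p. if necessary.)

Linear utility — the consumer picks whichever good has higher MU/price: 2/7 = 0.2857 vs 4/12.96 = 0.3086.
y gives more utility per dollar, so spend all income on y: y* = I/p_y, x* = 0.
Numerically: x* = 0, y* = 3.6265.
Utility at the optimum: U(0, 3.6265) = 14.5062.

V = 14.5062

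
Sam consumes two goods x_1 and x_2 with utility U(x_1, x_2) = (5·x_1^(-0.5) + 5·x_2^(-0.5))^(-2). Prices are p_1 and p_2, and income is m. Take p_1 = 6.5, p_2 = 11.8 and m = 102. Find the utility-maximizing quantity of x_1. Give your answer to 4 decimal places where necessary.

x_1* = 7.0689

Substitute x_2 = (x_2/x_1)·x_1 into the budget: x_1* = m/(p_1 + p_2·(x_2/x_1)).
Numerically x_2/x_1 = 0.671977, so x_1* = 102/(6.5 + 11.8·0.671977) = 7.0689.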